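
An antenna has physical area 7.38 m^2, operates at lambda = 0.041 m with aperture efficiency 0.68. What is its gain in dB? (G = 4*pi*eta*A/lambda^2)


G_linear = 4*pi*0.68*7.38/0.041^2 = 37515.21
G_dB = 10*log10(37515.21) = 45.7 dB

45.7 dB


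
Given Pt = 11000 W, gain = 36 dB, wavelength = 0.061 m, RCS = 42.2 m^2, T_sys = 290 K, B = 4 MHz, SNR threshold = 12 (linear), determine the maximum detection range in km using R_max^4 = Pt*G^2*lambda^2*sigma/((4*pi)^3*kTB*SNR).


G_lin = 10^(36/10) = 3981.071706
R^4 = 11000 * 3981.071706^2 * 0.061^2 * 42.2 / ((4*pi)^3 * 1.38e-23 * 290 * 4000000.0 * 12)
R^4 = 7.18153e19 m^4
R_max = (7.18153e19)^(1/4) = 92056.5 m = 92.1 km

92.1 km


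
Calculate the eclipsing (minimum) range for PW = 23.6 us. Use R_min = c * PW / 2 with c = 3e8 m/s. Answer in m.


R_min = 3e8 * 23.6e-6 / 2 = 3540.0 m

3540.0 m


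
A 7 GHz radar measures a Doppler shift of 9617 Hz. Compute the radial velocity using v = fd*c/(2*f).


v = 9617 * 3e8 / (2 * 7000000000.0) = 206.1 m/s

206.1 m/s


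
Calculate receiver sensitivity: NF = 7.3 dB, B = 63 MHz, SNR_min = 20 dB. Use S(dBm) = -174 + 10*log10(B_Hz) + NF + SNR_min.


10*log10(63000000.0) = 77.99
S = -174 + 77.99 + 7.3 + 20 = -68.7 dBm

-68.7 dBm


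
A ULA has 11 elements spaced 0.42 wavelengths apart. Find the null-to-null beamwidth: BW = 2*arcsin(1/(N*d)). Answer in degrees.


1/(N*d) = 1/(11*0.42) = 0.21645
BW = 2*arcsin(0.21645) = 25.0 degrees

25.0 degrees


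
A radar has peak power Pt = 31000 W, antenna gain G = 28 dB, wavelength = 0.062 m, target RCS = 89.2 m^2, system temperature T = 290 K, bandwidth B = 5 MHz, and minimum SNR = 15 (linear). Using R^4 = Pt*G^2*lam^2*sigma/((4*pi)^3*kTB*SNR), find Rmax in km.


G_lin = 10^(28/10) = 630.957344
R^4 = 31000 * 630.957344^2 * 0.062^2 * 89.2 / ((4*pi)^3 * 1.38e-23 * 290 * 5000000.0 * 15)
R^4 = 7.10464e18 m^4
R_max = (7.10464e18)^(1/4) = 51628.0 m = 51.6 km

51.6 km


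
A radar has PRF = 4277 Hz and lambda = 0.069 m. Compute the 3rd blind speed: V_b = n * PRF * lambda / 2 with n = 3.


V_blind = 3 * 4277 * 0.069 / 2 = 442.7 m/s

442.7 m/s


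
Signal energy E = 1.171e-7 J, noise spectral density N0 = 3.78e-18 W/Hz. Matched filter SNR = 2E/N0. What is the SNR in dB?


SNR_lin = 2 * 1.171e-7 / 3.78e-18 = 6.196e10
SNR_dB = 10*log10(6.196e10) = 107.9 dB

107.9 dB


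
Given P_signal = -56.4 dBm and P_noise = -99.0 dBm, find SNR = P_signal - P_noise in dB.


SNR = -56.4 - (-99.0) = 42.6 dB

42.6 dB


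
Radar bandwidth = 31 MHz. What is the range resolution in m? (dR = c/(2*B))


dR = 3e8 / (2 * 31000000.0) = 4.84 m

4.84 m


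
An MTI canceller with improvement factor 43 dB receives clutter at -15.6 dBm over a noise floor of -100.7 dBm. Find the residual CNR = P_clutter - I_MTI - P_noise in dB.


CNR = -15.6 - 43 - (-100.7) = 42.1 dB

42.1 dB


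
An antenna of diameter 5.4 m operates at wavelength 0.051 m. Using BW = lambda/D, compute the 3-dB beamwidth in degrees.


BW_rad = 0.051 / 5.4 = 0.009444
BW_deg = 0.54 degrees

0.54 degrees


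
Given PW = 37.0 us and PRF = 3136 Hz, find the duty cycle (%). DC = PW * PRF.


DC = 37.0e-6 * 3136 * 100 = 11.6%

11.6%


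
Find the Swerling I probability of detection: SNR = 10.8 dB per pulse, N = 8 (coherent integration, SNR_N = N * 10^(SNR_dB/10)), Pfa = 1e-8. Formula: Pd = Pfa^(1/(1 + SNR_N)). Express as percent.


SNR_lin = 10^(10.8/10) = 12.02264
SNR_N = 8 * 12.02264 = 96.18112
1/(1 + SNR_N) = 1/97.18112 = 0.0102901
Pd = (1e-8)^0.0102901 = 0.82733
Pd = 82.7%

82.7%


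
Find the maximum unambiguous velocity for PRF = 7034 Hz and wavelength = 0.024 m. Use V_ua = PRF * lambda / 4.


V_ua = 7034 * 0.024 / 4 = 42.2 m/s

42.2 m/s


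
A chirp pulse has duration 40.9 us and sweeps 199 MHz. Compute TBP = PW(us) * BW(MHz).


TBP = 40.9 * 199 = 8139.1

8139.1


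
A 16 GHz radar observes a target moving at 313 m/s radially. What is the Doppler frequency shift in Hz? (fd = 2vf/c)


fd = 2 * 313 * 16000000000.0 / 3e8 = 33386.7 Hz

33386.7 Hz


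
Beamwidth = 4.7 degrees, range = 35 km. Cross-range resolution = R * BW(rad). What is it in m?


BW_rad = 0.082030475
CR = 35000 * 0.082030475 = 2871.1 m

2871.1 m


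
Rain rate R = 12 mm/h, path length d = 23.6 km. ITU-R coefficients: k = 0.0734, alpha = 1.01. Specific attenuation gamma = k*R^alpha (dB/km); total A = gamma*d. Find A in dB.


gamma = 0.0734 * 12^1.01 = 0.902961 dB/km
A = 0.902961 * 23.6 = 21.31 dB

21.31 dB


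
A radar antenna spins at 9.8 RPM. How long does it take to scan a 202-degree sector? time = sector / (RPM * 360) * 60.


t = 202 / (9.8 * 360) * 60 = 3.44 s

3.44 s


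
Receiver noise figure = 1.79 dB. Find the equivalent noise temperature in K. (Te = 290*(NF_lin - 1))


NF_lin = 10^(1.79/10) = 1.51008
Te = 290 * (1.51008 - 1) = 147.9 K

147.9 K


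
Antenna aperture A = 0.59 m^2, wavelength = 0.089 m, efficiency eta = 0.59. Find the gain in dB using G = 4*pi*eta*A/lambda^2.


G_linear = 4*pi*0.59*0.59/0.089^2 = 552.25
G_dB = 10*log10(552.25) = 27.4 dB

27.4 dB


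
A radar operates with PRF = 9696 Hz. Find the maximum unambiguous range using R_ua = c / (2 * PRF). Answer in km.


R_ua = 3e8 / (2 * 9696) = 15470.3 m = 15.5 km

15.5 km


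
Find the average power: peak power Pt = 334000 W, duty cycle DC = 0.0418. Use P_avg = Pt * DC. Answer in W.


P_avg = 334000 * 0.0418 = 13961.2 W

13961.2 W


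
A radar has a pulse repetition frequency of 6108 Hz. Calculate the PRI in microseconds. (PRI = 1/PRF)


PRI = 1/6108 = 0.0001637197 s = 163.7 us

163.7 us


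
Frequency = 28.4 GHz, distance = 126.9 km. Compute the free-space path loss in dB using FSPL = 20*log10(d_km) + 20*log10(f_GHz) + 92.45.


20*log10(126.9) = 42.07
20*log10(28.4) = 29.07
FSPL = 163.6 dB

163.6 dB


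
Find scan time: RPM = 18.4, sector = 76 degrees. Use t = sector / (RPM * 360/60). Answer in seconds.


t = 76 / (18.4 * 360) * 60 = 0.69 s

0.69 s


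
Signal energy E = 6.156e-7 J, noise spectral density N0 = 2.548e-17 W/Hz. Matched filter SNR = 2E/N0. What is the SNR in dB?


SNR_lin = 2 * 6.156e-7 / 2.548e-17 = 4.832e10
SNR_dB = 10*log10(4.832e10) = 106.8 dB

106.8 dB


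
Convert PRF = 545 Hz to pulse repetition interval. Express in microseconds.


PRI = 1/545 = 0.0018348624 s = 1834.9 us

1834.9 us


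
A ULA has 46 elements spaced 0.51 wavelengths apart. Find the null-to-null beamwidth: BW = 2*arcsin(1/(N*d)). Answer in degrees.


1/(N*d) = 1/(46*0.51) = 0.042626
BW = 2*arcsin(0.042626) = 4.9 degrees

4.9 degrees


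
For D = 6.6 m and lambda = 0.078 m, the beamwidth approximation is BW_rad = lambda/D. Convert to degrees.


BW_rad = 0.078 / 6.6 = 0.011818
BW_deg = 0.68 degrees

0.68 degrees


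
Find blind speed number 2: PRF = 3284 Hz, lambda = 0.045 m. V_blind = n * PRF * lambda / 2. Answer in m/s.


V_blind = 2 * 3284 * 0.045 / 2 = 147.8 m/s

147.8 m/s


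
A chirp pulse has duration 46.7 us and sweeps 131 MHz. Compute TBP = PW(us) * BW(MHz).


TBP = 46.7 * 131 = 6117.7

6117.7


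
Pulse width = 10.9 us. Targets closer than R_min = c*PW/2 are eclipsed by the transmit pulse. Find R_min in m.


R_min = 3e8 * 10.9e-6 / 2 = 1635.0 m

1635.0 m


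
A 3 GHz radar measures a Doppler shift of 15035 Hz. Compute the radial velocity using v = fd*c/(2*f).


v = 15035 * 3e8 / (2 * 3000000000.0) = 751.8 m/s

751.8 m/s


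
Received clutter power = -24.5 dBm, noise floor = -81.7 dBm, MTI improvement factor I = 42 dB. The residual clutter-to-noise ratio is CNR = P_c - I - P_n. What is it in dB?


CNR = -24.5 - 42 - (-81.7) = 15.2 dB

15.2 dB


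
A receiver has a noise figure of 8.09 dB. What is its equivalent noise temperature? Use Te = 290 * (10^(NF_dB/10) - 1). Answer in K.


NF_lin = 10^(8.09/10) = 6.441693
Te = 290 * (6.441693 - 1) = 1578.1 K

1578.1 K


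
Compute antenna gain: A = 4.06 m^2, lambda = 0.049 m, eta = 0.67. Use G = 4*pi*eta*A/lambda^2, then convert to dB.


G_linear = 4*pi*0.67*4.06/0.049^2 = 14237.0
G_dB = 10*log10(14237.0) = 41.5 dB

41.5 dB


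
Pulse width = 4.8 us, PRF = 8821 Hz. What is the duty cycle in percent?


DC = 4.8e-6 * 8821 * 100 = 4.23%

4.23%


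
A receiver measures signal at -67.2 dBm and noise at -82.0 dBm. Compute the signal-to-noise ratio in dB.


SNR = -67.2 - (-82.0) = 14.8 dB

14.8 dB


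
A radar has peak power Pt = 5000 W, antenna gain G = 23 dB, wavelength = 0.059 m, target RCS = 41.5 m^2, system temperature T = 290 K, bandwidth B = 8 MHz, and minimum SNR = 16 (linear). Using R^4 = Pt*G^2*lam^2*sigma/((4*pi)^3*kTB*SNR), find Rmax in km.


G_lin = 10^(23/10) = 199.526231
R^4 = 5000 * 199.526231^2 * 0.059^2 * 41.5 / ((4*pi)^3 * 1.38e-23 * 290 * 8000000.0 * 16)
R^4 = 2.82882e16 m^4
R_max = (2.82882e16)^(1/4) = 12968.8 m = 13.0 km

13.0 km


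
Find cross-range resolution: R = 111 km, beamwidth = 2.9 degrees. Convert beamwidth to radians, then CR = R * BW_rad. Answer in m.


BW_rad = 0.050614548
CR = 111000 * 0.050614548 = 5618.2 m

5618.2 m


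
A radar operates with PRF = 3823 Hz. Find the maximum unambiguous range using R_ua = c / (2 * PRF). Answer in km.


R_ua = 3e8 / (2 * 3823) = 39236.2 m = 39.2 km

39.2 km


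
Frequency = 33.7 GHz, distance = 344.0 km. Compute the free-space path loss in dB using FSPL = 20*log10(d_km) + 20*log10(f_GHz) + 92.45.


20*log10(344.0) = 50.73
20*log10(33.7) = 30.55
FSPL = 173.7 dB

173.7 dB


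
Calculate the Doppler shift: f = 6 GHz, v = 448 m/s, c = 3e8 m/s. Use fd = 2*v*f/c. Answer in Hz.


fd = 2 * 448 * 6000000000.0 / 3e8 = 17920.0 Hz

17920.0 Hz


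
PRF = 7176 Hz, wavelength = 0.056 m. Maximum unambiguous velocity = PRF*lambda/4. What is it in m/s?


V_ua = 7176 * 0.056 / 4 = 100.5 m/s

100.5 m/s


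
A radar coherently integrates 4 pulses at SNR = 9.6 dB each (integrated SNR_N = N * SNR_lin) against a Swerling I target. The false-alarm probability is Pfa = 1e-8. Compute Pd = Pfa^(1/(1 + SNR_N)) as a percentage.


SNR_lin = 10^(9.6/10) = 9.12011
SNR_N = 4 * 9.12011 = 36.48044
1/(1 + SNR_N) = 1/37.48044 = 0.0266806
Pd = (1e-8)^0.0266806 = 0.61172
Pd = 61.2%

61.2%


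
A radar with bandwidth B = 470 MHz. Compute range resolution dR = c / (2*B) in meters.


dR = 3e8 / (2 * 470000000.0) = 0.32 m

0.32 m


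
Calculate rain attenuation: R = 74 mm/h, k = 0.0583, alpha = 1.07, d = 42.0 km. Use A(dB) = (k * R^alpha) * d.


gamma = 0.0583 * 74^1.07 = 5.831046 dB/km
A = 5.831046 * 42.0 = 244.9 dB

244.9 dB


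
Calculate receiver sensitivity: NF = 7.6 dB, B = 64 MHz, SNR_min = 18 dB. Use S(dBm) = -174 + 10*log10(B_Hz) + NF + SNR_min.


10*log10(64000000.0) = 78.06
S = -174 + 78.06 + 7.6 + 18 = -70.3 dBm

-70.3 dBm


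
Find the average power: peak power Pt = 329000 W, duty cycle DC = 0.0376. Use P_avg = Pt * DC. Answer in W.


P_avg = 329000 * 0.0376 = 12370.4 W

12370.4 W


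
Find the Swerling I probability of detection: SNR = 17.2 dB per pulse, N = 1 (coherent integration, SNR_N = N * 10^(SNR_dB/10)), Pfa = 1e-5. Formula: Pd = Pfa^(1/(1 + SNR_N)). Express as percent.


SNR_lin = 10^(17.2/10) = 52.48075
SNR_N = 1 * 52.48075 = 52.48075
1/(1 + SNR_N) = 1/53.48075 = 0.0186983
Pd = (1e-5)^0.0186983 = 0.80632
Pd = 80.6%

80.6%


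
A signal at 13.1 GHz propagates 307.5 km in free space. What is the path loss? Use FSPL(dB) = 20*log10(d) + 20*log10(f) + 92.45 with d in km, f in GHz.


20*log10(307.5) = 49.76
20*log10(13.1) = 22.35
FSPL = 164.6 dB

164.6 dB


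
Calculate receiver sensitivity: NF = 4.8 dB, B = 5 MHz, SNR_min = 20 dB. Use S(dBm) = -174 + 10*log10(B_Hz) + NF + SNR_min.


10*log10(5000000.0) = 66.99
S = -174 + 66.99 + 4.8 + 20 = -82.2 dBm

-82.2 dBm


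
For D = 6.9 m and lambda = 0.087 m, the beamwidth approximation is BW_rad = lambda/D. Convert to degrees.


BW_rad = 0.087 / 6.9 = 0.012609
BW_deg = 0.72 degrees

0.72 degrees


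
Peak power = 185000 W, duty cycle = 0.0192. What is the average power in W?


P_avg = 185000 * 0.0192 = 3552.0 W

3552.0 W


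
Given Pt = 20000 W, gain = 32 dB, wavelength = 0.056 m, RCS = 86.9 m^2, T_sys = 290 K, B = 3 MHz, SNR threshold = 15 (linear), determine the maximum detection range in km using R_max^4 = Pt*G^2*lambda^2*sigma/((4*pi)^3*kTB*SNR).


G_lin = 10^(32/10) = 1584.893192
R^4 = 20000 * 1584.893192^2 * 0.056^2 * 86.9 / ((4*pi)^3 * 1.38e-23 * 290 * 3000000.0 * 15)
R^4 = 3.83095e19 m^4
R_max = (3.83095e19)^(1/4) = 78673.2 m = 78.7 km

78.7 km


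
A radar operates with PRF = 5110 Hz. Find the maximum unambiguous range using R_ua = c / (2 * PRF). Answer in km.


R_ua = 3e8 / (2 * 5110) = 29354.2 m = 29.4 km

29.4 km


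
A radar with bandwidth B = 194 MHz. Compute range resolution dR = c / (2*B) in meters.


dR = 3e8 / (2 * 194000000.0) = 0.77 m

0.77 m


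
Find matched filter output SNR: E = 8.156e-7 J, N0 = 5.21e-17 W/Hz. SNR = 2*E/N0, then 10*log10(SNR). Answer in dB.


SNR_lin = 2 * 8.156e-7 / 5.21e-17 = 3.131e10
SNR_dB = 10*log10(3.131e10) = 105.0 dB

105.0 dB


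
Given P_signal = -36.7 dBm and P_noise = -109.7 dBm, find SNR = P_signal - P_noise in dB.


SNR = -36.7 - (-109.7) = 73.0 dB

73.0 dB


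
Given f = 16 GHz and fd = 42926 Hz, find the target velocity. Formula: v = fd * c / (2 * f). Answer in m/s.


v = 42926 * 3e8 / (2 * 16000000000.0) = 402.4 m/s

402.4 m/s


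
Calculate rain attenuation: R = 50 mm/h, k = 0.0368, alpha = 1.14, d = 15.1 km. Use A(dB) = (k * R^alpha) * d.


gamma = 0.0368 * 50^1.14 = 3.181805 dB/km
A = 3.181805 * 15.1 = 48.05 dB

48.05 dB


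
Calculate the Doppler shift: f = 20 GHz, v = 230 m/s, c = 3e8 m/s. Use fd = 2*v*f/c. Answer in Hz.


fd = 2 * 230 * 20000000000.0 / 3e8 = 30666.7 Hz

30666.7 Hz


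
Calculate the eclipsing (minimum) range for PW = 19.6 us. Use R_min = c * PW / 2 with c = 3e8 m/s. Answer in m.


R_min = 3e8 * 19.6e-6 / 2 = 2940.0 m

2940.0 m


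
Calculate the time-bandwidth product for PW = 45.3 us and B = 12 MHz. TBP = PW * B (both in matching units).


TBP = 45.3 * 12 = 543.6

543.6


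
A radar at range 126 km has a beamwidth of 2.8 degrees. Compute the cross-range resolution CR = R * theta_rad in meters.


BW_rad = 0.048869219
CR = 126000 * 0.048869219 = 6157.5 m

6157.5 m


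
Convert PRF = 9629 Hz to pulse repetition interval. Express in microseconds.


PRI = 1/9629 = 0.0001038529 s = 103.9 us

103.9 us


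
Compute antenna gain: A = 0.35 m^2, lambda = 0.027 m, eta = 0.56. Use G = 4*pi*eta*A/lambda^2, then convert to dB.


G_linear = 4*pi*0.56*0.35/0.027^2 = 3378.61
G_dB = 10*log10(3378.61) = 35.3 dB

35.3 dB


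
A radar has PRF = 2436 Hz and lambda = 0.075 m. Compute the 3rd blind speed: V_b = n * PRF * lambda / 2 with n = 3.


V_blind = 3 * 2436 * 0.075 / 2 = 274.1 m/s

274.1 m/s


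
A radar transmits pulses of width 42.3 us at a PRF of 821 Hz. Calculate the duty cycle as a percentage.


DC = 42.3e-6 * 821 * 100 = 3.47%

3.47%


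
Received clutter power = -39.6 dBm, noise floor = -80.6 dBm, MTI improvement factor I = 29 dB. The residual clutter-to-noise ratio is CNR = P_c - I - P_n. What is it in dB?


CNR = -39.6 - 29 - (-80.6) = 12.0 dB

12.0 dB


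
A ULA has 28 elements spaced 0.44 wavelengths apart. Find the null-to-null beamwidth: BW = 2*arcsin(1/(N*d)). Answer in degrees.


1/(N*d) = 1/(28*0.44) = 0.081169
BW = 2*arcsin(0.081169) = 9.3 degrees

9.3 degrees


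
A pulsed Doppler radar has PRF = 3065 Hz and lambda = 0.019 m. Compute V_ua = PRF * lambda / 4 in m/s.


V_ua = 3065 * 0.019 / 4 = 14.6 m/s

14.6 m/s


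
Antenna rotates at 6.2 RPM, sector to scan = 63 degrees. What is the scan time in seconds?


t = 63 / (6.2 * 360) * 60 = 1.69 s

1.69 s


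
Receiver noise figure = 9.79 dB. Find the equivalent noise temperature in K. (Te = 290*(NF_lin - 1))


NF_lin = 10^(9.79/10) = 9.527962
Te = 290 * (9.527962 - 1) = 2473.1 K

2473.1 K


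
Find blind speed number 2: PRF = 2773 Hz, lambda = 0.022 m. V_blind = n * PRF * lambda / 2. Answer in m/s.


V_blind = 2 * 2773 * 0.022 / 2 = 61.0 m/s

61.0 m/s


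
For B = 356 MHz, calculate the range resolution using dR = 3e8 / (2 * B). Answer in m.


dR = 3e8 / (2 * 356000000.0) = 0.42 m

0.42 m


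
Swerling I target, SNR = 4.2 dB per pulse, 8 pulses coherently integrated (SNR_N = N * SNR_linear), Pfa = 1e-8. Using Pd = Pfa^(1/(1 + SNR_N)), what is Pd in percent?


SNR_lin = 10^(4.2/10) = 2.63027
SNR_N = 8 * 2.63027 = 21.04216
1/(1 + SNR_N) = 1/22.04216 = 0.0453676
Pd = (1e-8)^0.0453676 = 0.43357
Pd = 43.4%

43.4%


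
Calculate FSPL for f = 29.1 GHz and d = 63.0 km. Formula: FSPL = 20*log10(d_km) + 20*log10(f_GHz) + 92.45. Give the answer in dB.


20*log10(63.0) = 35.99
20*log10(29.1) = 29.28
FSPL = 157.7 dB

157.7 dB


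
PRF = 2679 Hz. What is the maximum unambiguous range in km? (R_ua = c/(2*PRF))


R_ua = 3e8 / (2 * 2679) = 55991.0 m = 56.0 km

56.0 km


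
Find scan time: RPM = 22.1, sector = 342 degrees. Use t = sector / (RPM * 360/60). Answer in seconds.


t = 342 / (22.1 * 360) * 60 = 2.58 s

2.58 s


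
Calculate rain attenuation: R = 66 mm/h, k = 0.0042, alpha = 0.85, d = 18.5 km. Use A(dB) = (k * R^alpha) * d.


gamma = 0.0042 * 66^0.85 = 0.147864 dB/km
A = 0.147864 * 18.5 = 2.74 dB

2.74 dB


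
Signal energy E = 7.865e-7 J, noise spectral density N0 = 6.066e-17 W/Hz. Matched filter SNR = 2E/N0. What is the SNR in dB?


SNR_lin = 2 * 7.865e-7 / 6.066e-17 = 2.593e10
SNR_dB = 10*log10(2.593e10) = 104.1 dB

104.1 dB


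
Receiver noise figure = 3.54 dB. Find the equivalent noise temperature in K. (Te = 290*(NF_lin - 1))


NF_lin = 10^(3.54/10) = 2.259436
Te = 290 * (2.259436 - 1) = 365.2 K

365.2 K


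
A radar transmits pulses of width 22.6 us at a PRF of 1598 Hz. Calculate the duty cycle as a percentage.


DC = 22.6e-6 * 1598 * 100 = 3.61%

3.61%


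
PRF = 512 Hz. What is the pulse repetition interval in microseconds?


PRI = 1/512 = 0.001953125 s = 1953.1 us

1953.1 us


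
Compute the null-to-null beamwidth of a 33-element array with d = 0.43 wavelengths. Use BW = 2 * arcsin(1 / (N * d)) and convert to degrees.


1/(N*d) = 1/(33*0.43) = 0.070472
BW = 2*arcsin(0.070472) = 8.1 degrees

8.1 degrees


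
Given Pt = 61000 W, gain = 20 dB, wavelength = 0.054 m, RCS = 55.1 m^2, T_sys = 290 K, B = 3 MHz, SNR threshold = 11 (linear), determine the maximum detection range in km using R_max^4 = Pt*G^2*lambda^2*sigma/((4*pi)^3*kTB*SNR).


G_lin = 10^(20/10) = 100.0
R^4 = 61000 * 100.0^2 * 0.054^2 * 55.1 / ((4*pi)^3 * 1.38e-23 * 290 * 3000000.0 * 11)
R^4 = 3.7398e17 m^4
R_max = (3.7398e17)^(1/4) = 24729.3 m = 24.7 km

24.7 km


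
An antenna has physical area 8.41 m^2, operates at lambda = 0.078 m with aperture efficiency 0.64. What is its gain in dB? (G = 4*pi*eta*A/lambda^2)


G_linear = 4*pi*0.64*8.41/0.078^2 = 11117.23
G_dB = 10*log10(11117.23) = 40.5 dB

40.5 dB


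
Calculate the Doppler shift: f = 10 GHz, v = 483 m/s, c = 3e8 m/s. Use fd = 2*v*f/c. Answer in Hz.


fd = 2 * 483 * 10000000000.0 / 3e8 = 32200.0 Hz

32200.0 Hz


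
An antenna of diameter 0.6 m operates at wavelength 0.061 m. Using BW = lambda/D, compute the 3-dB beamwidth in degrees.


BW_rad = 0.061 / 0.6 = 0.101667
BW_deg = 5.83 degrees

5.83 degrees


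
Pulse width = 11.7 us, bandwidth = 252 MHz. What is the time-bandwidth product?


TBP = 11.7 * 252 = 2948.4

2948.4


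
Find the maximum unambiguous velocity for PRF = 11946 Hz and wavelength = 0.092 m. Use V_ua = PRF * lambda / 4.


V_ua = 11946 * 0.092 / 4 = 274.8 m/s

274.8 m/s


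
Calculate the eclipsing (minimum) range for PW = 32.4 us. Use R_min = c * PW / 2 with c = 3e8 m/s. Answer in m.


R_min = 3e8 * 32.4e-6 / 2 = 4860.0 m

4860.0 m


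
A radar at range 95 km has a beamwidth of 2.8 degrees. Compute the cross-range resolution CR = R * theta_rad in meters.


BW_rad = 0.048869219
CR = 95000 * 0.048869219 = 4642.6 m

4642.6 m


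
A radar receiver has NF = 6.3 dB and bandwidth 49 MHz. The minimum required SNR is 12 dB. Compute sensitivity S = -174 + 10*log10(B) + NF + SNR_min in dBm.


10*log10(49000000.0) = 76.9
S = -174 + 76.9 + 6.3 + 12 = -78.8 dBm

-78.8 dBm


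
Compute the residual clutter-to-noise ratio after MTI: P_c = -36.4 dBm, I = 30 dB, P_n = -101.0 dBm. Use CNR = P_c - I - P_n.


CNR = -36.4 - 30 - (-101.0) = 34.6 dB

34.6 dB


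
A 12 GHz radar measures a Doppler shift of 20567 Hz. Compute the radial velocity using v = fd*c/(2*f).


v = 20567 * 3e8 / (2 * 12000000000.0) = 257.1 m/s

257.1 m/s


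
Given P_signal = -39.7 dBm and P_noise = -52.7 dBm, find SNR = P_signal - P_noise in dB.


SNR = -39.7 - (-52.7) = 13.0 dB

13.0 dB


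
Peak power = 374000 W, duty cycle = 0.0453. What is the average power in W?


P_avg = 374000 * 0.0453 = 16942.2 W

16942.2 W


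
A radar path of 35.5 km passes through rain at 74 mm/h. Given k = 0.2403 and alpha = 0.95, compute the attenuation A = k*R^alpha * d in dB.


gamma = 0.2403 * 74^0.95 = 14.339166 dB/km
A = 14.339166 * 35.5 = 509.04 dB

509.04 dB


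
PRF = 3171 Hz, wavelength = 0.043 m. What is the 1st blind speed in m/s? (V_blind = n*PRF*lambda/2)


V_blind = 1 * 3171 * 0.043 / 2 = 68.2 m/s

68.2 m/s


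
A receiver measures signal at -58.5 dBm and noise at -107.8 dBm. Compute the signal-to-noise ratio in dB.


SNR = -58.5 - (-107.8) = 49.3 dB

49.3 dB


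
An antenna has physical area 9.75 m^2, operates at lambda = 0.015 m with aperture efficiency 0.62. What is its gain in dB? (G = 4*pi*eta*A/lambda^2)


G_linear = 4*pi*0.62*9.75/0.015^2 = 337616.49
G_dB = 10*log10(337616.49) = 55.3 dB

55.3 dB


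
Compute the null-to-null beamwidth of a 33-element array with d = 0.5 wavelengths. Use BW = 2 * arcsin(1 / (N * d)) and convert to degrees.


1/(N*d) = 1/(33*0.5) = 0.060606
BW = 2*arcsin(0.060606) = 6.9 degrees

6.9 degrees


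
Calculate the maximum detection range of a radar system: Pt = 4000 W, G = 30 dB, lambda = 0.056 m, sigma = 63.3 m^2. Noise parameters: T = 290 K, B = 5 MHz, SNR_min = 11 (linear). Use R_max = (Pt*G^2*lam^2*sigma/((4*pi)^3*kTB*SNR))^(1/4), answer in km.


G_lin = 10^(30/10) = 1000.0
R^4 = 4000 * 1000.0^2 * 0.056^2 * 63.3 / ((4*pi)^3 * 1.38e-23 * 290 * 5000000.0 * 11)
R^4 = 1.8179e18 m^4
R_max = (1.8179e18)^(1/4) = 36719.1 m = 36.7 km

36.7 km


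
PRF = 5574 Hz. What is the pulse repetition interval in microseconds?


PRI = 1/5574 = 0.0001794044 s = 179.4 us

179.4 us


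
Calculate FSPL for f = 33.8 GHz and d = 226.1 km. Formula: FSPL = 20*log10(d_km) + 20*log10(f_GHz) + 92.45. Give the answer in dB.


20*log10(226.1) = 47.09
20*log10(33.8) = 30.58
FSPL = 170.1 dB

170.1 dB


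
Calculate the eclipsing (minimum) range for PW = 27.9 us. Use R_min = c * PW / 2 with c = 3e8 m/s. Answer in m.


R_min = 3e8 * 27.9e-6 / 2 = 4185.0 m

4185.0 m


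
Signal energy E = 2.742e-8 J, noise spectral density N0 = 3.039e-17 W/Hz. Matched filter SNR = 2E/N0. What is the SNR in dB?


SNR_lin = 2 * 2.742e-8 / 3.039e-17 = 1.805e9
SNR_dB = 10*log10(1.805e9) = 92.6 dB

92.6 dB


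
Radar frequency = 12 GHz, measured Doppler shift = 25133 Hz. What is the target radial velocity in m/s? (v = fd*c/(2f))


v = 25133 * 3e8 / (2 * 12000000000.0) = 314.2 m/s

314.2 m/s


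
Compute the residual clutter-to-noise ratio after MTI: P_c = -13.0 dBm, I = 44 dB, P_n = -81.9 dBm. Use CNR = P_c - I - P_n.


CNR = -13.0 - 44 - (-81.9) = 24.9 dB

24.9 dB


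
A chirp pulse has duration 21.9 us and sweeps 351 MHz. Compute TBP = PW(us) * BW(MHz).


TBP = 21.9 * 351 = 7686.9

7686.9


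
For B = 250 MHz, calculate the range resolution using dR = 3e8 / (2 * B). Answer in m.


dR = 3e8 / (2 * 250000000.0) = 0.6 m

0.6 m


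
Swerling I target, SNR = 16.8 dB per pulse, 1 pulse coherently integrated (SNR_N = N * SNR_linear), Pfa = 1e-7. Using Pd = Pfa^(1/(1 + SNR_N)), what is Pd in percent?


SNR_lin = 10^(16.8/10) = 47.86301
SNR_N = 1 * 47.86301 = 47.86301
1/(1 + SNR_N) = 1/48.86301 = 0.0204654
Pd = (1e-7)^0.0204654 = 0.71902
Pd = 71.9%

71.9%


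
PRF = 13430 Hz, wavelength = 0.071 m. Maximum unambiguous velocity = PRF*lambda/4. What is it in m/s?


V_ua = 13430 * 0.071 / 4 = 238.4 m/s

238.4 m/s


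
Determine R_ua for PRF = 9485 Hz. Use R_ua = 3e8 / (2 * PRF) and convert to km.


R_ua = 3e8 / (2 * 9485) = 15814.4 m = 15.8 km

15.8 km


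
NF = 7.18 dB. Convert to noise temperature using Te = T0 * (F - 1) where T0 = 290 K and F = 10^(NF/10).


NF_lin = 10^(7.18/10) = 5.223962
Te = 290 * (5.223962 - 1) = 1224.9 K

1224.9 K


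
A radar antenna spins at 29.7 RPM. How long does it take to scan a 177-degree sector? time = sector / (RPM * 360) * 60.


t = 177 / (29.7 * 360) * 60 = 0.99 s

0.99 s


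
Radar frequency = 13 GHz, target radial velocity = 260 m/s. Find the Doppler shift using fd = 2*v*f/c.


fd = 2 * 260 * 13000000000.0 / 3e8 = 22533.3 Hz

22533.3 Hz


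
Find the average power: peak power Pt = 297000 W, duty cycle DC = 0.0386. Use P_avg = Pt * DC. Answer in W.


P_avg = 297000 * 0.0386 = 11464.2 W

11464.2 W


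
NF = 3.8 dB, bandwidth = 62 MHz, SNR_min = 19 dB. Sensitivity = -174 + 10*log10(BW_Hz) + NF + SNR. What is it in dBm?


10*log10(62000000.0) = 77.92
S = -174 + 77.92 + 3.8 + 19 = -73.3 dBm

-73.3 dBm


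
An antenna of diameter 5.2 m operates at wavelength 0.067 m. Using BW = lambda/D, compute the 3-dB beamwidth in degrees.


BW_rad = 0.067 / 5.2 = 0.012885
BW_deg = 0.74 degrees

0.74 degrees


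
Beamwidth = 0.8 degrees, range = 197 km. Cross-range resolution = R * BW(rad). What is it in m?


BW_rad = 0.013962634
CR = 197000 * 0.013962634 = 2750.6 m

2750.6 m


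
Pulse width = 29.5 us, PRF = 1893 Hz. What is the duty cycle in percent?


DC = 29.5e-6 * 1893 * 100 = 5.58%

5.58%


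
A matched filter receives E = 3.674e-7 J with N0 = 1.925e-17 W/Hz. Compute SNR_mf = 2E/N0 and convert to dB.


SNR_lin = 2 * 3.674e-7 / 1.925e-17 = 3.817e10
SNR_dB = 10*log10(3.817e10) = 105.8 dB

105.8 dB


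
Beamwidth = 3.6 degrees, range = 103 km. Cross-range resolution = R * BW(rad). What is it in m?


BW_rad = 0.062831853
CR = 103000 * 0.062831853 = 6471.7 m

6471.7 m


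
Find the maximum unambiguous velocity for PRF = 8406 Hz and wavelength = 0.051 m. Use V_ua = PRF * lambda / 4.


V_ua = 8406 * 0.051 / 4 = 107.2 m/s

107.2 m/s


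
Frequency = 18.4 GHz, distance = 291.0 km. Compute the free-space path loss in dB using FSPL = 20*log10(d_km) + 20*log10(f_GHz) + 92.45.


20*log10(291.0) = 49.28
20*log10(18.4) = 25.3
FSPL = 167.0 dB

167.0 dB


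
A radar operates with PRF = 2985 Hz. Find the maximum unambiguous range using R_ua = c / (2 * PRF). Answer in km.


R_ua = 3e8 / (2 * 2985) = 50251.3 m = 50.3 km

50.3 km


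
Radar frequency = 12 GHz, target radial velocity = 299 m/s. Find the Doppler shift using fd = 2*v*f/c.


fd = 2 * 299 * 12000000000.0 / 3e8 = 23920.0 Hz

23920.0 Hz


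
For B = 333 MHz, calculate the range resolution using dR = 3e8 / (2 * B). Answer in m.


dR = 3e8 / (2 * 333000000.0) = 0.45 m

0.45 m


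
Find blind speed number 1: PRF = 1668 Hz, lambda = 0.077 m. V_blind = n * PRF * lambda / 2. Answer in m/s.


V_blind = 1 * 1668 * 0.077 / 2 = 64.2 m/s

64.2 m/s


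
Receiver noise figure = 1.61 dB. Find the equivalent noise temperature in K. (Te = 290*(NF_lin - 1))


NF_lin = 10^(1.61/10) = 1.448772
Te = 290 * (1.448772 - 1) = 130.1 K

130.1 K


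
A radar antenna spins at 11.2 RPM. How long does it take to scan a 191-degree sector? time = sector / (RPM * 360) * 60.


t = 191 / (11.2 * 360) * 60 = 2.84 s

2.84 s


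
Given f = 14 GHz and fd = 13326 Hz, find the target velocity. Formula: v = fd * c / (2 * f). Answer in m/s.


v = 13326 * 3e8 / (2 * 14000000000.0) = 142.8 m/s

142.8 m/s


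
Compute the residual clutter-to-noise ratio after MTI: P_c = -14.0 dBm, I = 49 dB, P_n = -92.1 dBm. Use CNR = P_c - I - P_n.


CNR = -14.0 - 49 - (-92.1) = 29.1 dB

29.1 dB


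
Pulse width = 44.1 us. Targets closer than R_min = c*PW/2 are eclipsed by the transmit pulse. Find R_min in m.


R_min = 3e8 * 44.1e-6 / 2 = 6615.0 m

6615.0 m


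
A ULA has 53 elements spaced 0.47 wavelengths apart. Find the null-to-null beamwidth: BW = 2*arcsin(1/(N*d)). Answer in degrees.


1/(N*d) = 1/(53*0.47) = 0.040145
BW = 2*arcsin(0.040145) = 4.6 degrees

4.6 degrees


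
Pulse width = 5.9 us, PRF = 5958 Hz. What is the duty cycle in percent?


DC = 5.9e-6 * 5958 * 100 = 3.52%

3.52%


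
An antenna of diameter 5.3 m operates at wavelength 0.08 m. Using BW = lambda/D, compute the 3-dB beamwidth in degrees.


BW_rad = 0.08 / 5.3 = 0.015094
BW_deg = 0.86 degrees

0.86 degrees


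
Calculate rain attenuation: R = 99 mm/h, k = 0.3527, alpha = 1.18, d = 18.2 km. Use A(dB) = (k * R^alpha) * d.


gamma = 0.3527 * 99^1.18 = 79.846336 dB/km
A = 79.846336 * 18.2 = 1453.2 dB

1453.2 dB


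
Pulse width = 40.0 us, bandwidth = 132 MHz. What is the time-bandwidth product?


TBP = 40.0 * 132 = 5280.0

5280.0


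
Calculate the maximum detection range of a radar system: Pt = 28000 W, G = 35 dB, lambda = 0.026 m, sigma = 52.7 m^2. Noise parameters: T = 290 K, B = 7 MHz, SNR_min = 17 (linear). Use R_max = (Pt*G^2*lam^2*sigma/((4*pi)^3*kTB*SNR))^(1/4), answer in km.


G_lin = 10^(35/10) = 3162.27766
R^4 = 28000 * 3162.27766^2 * 0.026^2 * 52.7 / ((4*pi)^3 * 1.38e-23 * 290 * 7000000.0 * 17)
R^4 = 1.05551e19 m^4
R_max = (1.05551e19)^(1/4) = 56998.8 m = 57.0 km

57.0 km


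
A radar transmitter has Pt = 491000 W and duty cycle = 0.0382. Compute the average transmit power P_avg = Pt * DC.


P_avg = 491000 * 0.0382 = 18756.2 W

18756.2 W


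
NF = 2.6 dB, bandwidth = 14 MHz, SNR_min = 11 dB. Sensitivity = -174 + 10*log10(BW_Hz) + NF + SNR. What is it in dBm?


10*log10(14000000.0) = 71.46
S = -174 + 71.46 + 2.6 + 11 = -88.9 dBm

-88.9 dBm


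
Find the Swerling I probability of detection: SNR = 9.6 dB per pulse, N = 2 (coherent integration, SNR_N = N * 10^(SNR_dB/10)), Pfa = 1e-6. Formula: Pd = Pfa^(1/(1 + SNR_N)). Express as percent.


SNR_lin = 10^(9.6/10) = 9.12011
SNR_N = 2 * 9.12011 = 18.24022
1/(1 + SNR_N) = 1/19.24022 = 0.0519745
Pd = (1e-6)^0.0519745 = 0.4877
Pd = 48.8%

48.8%


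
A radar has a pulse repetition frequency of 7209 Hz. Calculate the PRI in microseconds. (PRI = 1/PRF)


PRI = 1/7209 = 0.0001387155 s = 138.7 us

138.7 us


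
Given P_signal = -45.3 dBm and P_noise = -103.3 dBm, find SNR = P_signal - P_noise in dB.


SNR = -45.3 - (-103.3) = 58.0 dB

58.0 dB


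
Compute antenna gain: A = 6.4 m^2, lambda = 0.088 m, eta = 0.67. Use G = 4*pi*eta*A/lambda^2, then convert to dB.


G_linear = 4*pi*0.67*6.4/0.088^2 = 6958.24
G_dB = 10*log10(6958.24) = 38.4 dB

38.4 dB


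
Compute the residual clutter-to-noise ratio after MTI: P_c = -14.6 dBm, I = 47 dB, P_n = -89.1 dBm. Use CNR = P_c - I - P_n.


CNR = -14.6 - 47 - (-89.1) = 27.5 dB

27.5 dB


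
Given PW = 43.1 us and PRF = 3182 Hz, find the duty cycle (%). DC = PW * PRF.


DC = 43.1e-6 * 3182 * 100 = 13.71%

13.71%


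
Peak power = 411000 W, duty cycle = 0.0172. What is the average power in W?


P_avg = 411000 * 0.0172 = 7069.2 W

7069.2 W


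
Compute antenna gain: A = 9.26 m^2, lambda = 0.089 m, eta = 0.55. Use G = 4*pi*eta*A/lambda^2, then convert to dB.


G_linear = 4*pi*0.55*9.26/0.089^2 = 8079.85
G_dB = 10*log10(8079.85) = 39.1 dB

39.1 dB


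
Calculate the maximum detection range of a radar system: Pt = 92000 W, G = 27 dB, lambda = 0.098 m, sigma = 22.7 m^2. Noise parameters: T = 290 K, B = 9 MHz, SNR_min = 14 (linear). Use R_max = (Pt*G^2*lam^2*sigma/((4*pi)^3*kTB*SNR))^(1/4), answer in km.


G_lin = 10^(27/10) = 501.187234
R^4 = 92000 * 501.187234^2 * 0.098^2 * 22.7 / ((4*pi)^3 * 1.38e-23 * 290 * 9000000.0 * 14)
R^4 = 5.03487e18 m^4
R_max = (5.03487e18)^(1/4) = 47369.3 m = 47.4 km

47.4 km


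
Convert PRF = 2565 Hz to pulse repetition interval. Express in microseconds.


PRI = 1/2565 = 0.0003898635 s = 389.9 us

389.9 us


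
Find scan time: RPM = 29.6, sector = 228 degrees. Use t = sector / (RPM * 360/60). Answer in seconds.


t = 228 / (29.6 * 360) * 60 = 1.28 s

1.28 s


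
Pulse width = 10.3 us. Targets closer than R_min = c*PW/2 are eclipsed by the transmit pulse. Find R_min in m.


R_min = 3e8 * 10.3e-6 / 2 = 1545.0 m

1545.0 m


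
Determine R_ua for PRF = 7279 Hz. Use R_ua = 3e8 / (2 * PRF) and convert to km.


R_ua = 3e8 / (2 * 7279) = 20607.2 m = 20.6 km

20.6 km


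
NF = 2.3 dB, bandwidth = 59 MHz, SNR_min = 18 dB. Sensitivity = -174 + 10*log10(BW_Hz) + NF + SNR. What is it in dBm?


10*log10(59000000.0) = 77.71
S = -174 + 77.71 + 2.3 + 18 = -76.0 dBm

-76.0 dBm


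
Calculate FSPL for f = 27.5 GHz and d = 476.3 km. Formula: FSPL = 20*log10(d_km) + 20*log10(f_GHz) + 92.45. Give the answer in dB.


20*log10(476.3) = 53.56
20*log10(27.5) = 28.79
FSPL = 174.8 dB

174.8 dB


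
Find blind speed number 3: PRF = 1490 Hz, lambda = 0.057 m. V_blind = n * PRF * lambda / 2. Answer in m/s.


V_blind = 3 * 1490 * 0.057 / 2 = 127.4 m/s

127.4 m/s


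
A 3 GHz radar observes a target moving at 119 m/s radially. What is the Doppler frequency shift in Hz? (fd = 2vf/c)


fd = 2 * 119 * 3000000000.0 / 3e8 = 2380.0 Hz

2380.0 Hz


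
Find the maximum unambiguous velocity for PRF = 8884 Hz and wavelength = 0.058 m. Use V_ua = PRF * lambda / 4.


V_ua = 8884 * 0.058 / 4 = 128.8 m/s

128.8 m/s


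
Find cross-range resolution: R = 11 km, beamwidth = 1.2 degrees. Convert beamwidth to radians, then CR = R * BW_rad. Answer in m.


BW_rad = 0.020943951
CR = 11000 * 0.020943951 = 230.4 m

230.4 m


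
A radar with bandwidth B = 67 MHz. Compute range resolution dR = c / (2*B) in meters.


dR = 3e8 / (2 * 67000000.0) = 2.24 m

2.24 m


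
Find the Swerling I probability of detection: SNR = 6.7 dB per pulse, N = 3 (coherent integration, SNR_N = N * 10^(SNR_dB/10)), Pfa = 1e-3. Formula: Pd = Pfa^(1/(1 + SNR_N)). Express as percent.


SNR_lin = 10^(6.7/10) = 4.67735
SNR_N = 3 * 4.67735 = 14.03205
1/(1 + SNR_N) = 1/15.03205 = 0.0665245
Pd = (1e-3)^0.0665245 = 0.63158
Pd = 63.2%

63.2%


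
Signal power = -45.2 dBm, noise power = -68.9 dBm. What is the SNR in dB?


SNR = -45.2 - (-68.9) = 23.7 dB

23.7 dB


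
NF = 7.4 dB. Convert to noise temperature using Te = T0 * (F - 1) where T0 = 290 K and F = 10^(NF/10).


NF_lin = 10^(7.4/10) = 5.495409
Te = 290 * (5.495409 - 1) = 1303.7 K

1303.7 K


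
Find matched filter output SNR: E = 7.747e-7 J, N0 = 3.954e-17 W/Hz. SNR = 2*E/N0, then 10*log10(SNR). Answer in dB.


SNR_lin = 2 * 7.747e-7 / 3.954e-17 = 3.919e10
SNR_dB = 10*log10(3.919e10) = 105.9 dB

105.9 dB


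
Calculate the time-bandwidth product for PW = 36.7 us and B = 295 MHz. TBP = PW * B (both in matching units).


TBP = 36.7 * 295 = 10826.5

10826.5


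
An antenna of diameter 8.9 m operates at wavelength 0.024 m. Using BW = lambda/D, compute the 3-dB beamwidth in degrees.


BW_rad = 0.024 / 8.9 = 0.002697
BW_deg = 0.15 degrees

0.15 degrees


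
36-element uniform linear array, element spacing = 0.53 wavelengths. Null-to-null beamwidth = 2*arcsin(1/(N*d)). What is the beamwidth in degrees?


1/(N*d) = 1/(36*0.53) = 0.052411
BW = 2*arcsin(0.052411) = 6.0 degrees

6.0 degrees


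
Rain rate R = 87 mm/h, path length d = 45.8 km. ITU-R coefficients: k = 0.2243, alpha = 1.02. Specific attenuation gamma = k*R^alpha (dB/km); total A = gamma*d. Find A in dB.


gamma = 0.2243 * 87^1.02 = 21.337273 dB/km
A = 21.337273 * 45.8 = 977.25 dB

977.25 dB


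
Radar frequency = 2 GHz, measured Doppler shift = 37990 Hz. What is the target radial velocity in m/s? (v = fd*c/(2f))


v = 37990 * 3e8 / (2 * 2000000000.0) = 2849.3 m/s

2849.3 m/s


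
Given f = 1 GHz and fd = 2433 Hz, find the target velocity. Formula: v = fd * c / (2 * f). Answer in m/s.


v = 2433 * 3e8 / (2 * 1000000000.0) = 365.0 m/s

365.0 m/s


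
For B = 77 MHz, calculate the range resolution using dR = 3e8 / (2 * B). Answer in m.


dR = 3e8 / (2 * 77000000.0) = 1.95 m

1.95 m


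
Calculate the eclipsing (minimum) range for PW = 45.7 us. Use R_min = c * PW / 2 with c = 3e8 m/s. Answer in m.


R_min = 3e8 * 45.7e-6 / 2 = 6855.0 m

6855.0 m


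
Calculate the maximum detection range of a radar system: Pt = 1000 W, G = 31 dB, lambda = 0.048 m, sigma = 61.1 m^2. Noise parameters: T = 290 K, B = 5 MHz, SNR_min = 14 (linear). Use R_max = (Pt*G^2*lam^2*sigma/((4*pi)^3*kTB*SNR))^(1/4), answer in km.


G_lin = 10^(31/10) = 1258.925412
R^4 = 1000 * 1258.925412^2 * 0.048^2 * 61.1 / ((4*pi)^3 * 1.38e-23 * 290 * 5000000.0 * 14)
R^4 = 4.01346e17 m^4
R_max = (4.01346e17)^(1/4) = 25169.8 m = 25.2 km

25.2 km


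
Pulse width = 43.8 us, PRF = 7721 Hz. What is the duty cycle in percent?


DC = 43.8e-6 * 7721 * 100 = 33.82%

33.82%


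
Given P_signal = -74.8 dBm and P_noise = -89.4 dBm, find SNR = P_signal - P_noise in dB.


SNR = -74.8 - (-89.4) = 14.6 dB

14.6 dB


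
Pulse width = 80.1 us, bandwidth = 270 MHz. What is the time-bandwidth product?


TBP = 80.1 * 270 = 21627.0

21627.0


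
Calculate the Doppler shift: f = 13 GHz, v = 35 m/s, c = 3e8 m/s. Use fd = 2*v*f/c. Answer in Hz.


fd = 2 * 35 * 13000000000.0 / 3e8 = 3033.3 Hz

3033.3 Hz


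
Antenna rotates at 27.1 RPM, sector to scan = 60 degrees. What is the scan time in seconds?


t = 60 / (27.1 * 360) * 60 = 0.37 s

0.37 s


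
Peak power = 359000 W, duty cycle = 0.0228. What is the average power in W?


P_avg = 359000 * 0.0228 = 8185.2 W

8185.2 W


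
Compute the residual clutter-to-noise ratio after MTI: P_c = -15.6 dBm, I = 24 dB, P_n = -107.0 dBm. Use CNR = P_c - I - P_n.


CNR = -15.6 - 24 - (-107.0) = 67.4 dB

67.4 dB


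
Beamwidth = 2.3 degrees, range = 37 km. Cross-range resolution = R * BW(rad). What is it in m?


BW_rad = 0.040142573
CR = 37000 * 0.040142573 = 1485.3 m

1485.3 m


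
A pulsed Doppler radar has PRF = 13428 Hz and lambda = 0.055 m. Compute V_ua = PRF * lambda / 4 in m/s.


V_ua = 13428 * 0.055 / 4 = 184.6 m/s

184.6 m/s


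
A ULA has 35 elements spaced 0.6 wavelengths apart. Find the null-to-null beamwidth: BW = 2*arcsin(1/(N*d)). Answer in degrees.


1/(N*d) = 1/(35*0.6) = 0.047619
BW = 2*arcsin(0.047619) = 5.5 degrees

5.5 degrees


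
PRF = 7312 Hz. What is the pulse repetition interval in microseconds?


PRI = 1/7312 = 0.0001367615 s = 136.8 us

136.8 us


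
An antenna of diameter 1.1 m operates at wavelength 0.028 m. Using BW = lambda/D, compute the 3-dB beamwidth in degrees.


BW_rad = 0.028 / 1.1 = 0.025455
BW_deg = 1.46 degrees

1.46 degrees


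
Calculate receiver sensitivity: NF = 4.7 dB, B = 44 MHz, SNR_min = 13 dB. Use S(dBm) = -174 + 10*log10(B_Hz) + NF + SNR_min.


10*log10(44000000.0) = 76.43
S = -174 + 76.43 + 4.7 + 13 = -79.9 dBm

-79.9 dBm


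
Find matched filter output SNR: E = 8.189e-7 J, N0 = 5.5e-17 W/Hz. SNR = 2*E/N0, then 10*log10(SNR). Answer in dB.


SNR_lin = 2 * 8.189e-7 / 5.5e-17 = 2.978e10
SNR_dB = 10*log10(2.978e10) = 104.7 dB

104.7 dB


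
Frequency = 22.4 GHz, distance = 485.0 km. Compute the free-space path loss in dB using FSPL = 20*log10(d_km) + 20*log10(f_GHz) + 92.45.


20*log10(485.0) = 53.71
20*log10(22.4) = 27.0
FSPL = 173.2 dB

173.2 dB


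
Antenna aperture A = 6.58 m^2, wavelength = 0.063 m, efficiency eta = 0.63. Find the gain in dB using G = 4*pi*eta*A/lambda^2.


G_linear = 4*pi*0.63*6.58/0.063^2 = 13124.88
G_dB = 10*log10(13124.88) = 41.2 dB

41.2 dB
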